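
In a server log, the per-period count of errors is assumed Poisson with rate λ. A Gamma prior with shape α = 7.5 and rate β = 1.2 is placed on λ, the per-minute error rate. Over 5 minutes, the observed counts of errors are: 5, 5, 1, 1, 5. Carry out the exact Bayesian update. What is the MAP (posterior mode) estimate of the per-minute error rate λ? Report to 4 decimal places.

With a Gamma(shape α, rate β) prior, the Poisson likelihood is conjugate: the posterior is Gamma(α + ΣXᵢ, β + n).
Sum of counts S = 17 over n = 5 minutes.
Posterior: Gamma(α+S, β+n) = Gamma(7.5+17, 1.2+5) = Gamma(24.5, 6.2).
Mode of Gamma(α,β) for α≥1 is (α−1)/β = 23.5/6.2 = 3.7903.

3.7903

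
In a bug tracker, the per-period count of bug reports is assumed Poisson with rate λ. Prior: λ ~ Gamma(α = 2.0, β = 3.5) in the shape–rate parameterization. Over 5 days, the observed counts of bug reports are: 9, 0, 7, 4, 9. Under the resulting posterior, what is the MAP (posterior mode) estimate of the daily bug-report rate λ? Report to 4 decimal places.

3.5294

With a Gamma(shape α, rate β) prior, the Poisson likelihood is conjugate: the posterior is Gamma(α + ΣXᵢ, β + n).
Sum of counts S = 29 over n = 5 days.
Posterior: Gamma(α+S, β+n) = Gamma(2.0+29, 3.5+5) = Gamma(31.0, 8.5).
Mode of Gamma(α,β) for α≥1 is (α−1)/β = 30.0/8.5 = 3.5294.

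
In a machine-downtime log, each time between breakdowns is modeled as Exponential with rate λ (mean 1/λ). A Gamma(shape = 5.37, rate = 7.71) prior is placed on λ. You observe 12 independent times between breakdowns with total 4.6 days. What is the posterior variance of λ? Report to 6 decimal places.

With a Gamma(shape α, rate β) prior on the exponential rate λ, the posterior after n observations with total T = Σxᵢ is Gamma(α+n, β+T).
Posterior: Gamma(5.37+12, 7.71+4.6) = Gamma(17.37, 12.31).
Var = α/β² = 0.114626.

0.114626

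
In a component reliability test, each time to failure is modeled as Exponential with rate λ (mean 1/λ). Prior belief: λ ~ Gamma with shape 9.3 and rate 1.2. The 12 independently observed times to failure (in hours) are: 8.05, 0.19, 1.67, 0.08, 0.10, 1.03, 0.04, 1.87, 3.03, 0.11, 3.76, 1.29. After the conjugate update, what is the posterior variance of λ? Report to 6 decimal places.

With a Gamma(shape α, rate β) prior on the exponential rate λ, the posterior after n observations with total T = Σxᵢ is Gamma(α+n, β+T).
Sum of observations T = 21.22 hours; n = 12.
Posterior: Gamma(9.3+12, 1.2+21.22) = Gamma(21.3, 22.42).
Var = α/β² = 0.042375.

0.042375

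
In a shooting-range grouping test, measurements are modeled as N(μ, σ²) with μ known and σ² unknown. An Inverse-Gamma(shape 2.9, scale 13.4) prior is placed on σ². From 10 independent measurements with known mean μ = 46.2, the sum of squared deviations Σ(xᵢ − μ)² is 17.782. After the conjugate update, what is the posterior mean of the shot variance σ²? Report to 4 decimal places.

With known mean μ and an Inverse-Gamma(α, β) prior on σ², the Normal likelihood is conjugate: posterior is Inv-Gamma(α + n/2, β + Σ(xᵢ−μ)²/2).
Posterior: Inv-Gamma(2.9 + 10/2, 13.4 + 17.782/2) = Inv-Gamma(7.90, 22.2910).
E[σ²|data] = β/(α−1) = 22.2910/6.90 = 3.2306.

3.2306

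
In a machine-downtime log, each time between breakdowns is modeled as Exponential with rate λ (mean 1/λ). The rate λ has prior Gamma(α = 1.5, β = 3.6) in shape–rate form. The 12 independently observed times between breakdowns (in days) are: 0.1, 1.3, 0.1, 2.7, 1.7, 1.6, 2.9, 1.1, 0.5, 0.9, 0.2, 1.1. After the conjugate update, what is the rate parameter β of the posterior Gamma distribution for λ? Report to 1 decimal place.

17.8

With a Gamma(shape α, rate β) prior on the exponential rate λ, the posterior after n observations with total T = Σxᵢ is Gamma(α+n, β+T).
Sum of observations T = 14.2 days; n = 12.
Posterior: Gamma(1.5+12, 3.6+14.2) = Gamma(13.5, 17.8).
Posterior β = 17.8.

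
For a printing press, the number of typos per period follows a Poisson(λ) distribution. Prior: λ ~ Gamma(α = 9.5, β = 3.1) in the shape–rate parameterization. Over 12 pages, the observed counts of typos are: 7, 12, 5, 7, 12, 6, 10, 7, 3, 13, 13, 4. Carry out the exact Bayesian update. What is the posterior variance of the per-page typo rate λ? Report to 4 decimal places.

With a Gamma(shape α, rate β) prior, the Poisson likelihood is conjugate: the posterior is Gamma(α + ΣXᵢ, β + n).
Sum of counts S = 99 over n = 12 pages.
Posterior: Gamma(α+S, β+n) = Gamma(9.5+99, 3.1+12) = Gamma(108.5, 15.1).
Var = α/β² = 108.5/15.1² = 0.4759.

0.4759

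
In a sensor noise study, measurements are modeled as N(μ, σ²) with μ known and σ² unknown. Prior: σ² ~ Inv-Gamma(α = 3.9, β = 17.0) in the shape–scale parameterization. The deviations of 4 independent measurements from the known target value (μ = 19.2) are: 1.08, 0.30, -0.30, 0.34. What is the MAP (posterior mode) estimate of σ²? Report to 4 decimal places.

With known mean μ and an Inverse-Gamma(α, β) prior on σ², the Normal likelihood is conjugate: posterior is Inv-Gamma(α + n/2, β + Σ(xᵢ−μ)²/2).
Σ(xᵢ−μ)² = (1.08)² + (0.30)² + (-0.30)² + (0.34)² = 1.4620.
Posterior: Inv-Gamma(3.9 + 4/2, 17.0 + 1.4620/2) = Inv-Gamma(5.90, 17.73100).
Mode = β/(α+1) = 17.73100/6.90 = 2.5697.

2.5697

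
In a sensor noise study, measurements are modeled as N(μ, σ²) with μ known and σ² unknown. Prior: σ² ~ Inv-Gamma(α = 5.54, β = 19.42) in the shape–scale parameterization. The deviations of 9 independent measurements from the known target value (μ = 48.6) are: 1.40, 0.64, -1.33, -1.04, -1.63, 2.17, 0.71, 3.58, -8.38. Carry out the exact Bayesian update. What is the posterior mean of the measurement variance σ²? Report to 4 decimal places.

With known mean μ and an Inverse-Gamma(α, β) prior on σ², the Normal likelihood is conjugate: posterior is Inv-Gamma(α + n/2, β + Σ(xᵢ−μ)²/2).
Σ(xᵢ−μ)² = (1.40)² + (0.64)² + (-1.33)² + (-1.04)² + (-1.63)² + (2.17)² + (0.71)² + (3.58)² + (-8.38)² = 96.1308.
Posterior: Inv-Gamma(5.54 + 9/2, 19.42 + 96.1308/2) = Inv-Gamma(10.04, 67.48540).
E[σ²|data] = β/(α−1) = 67.48540/9.04 = 7.4652.

7.4652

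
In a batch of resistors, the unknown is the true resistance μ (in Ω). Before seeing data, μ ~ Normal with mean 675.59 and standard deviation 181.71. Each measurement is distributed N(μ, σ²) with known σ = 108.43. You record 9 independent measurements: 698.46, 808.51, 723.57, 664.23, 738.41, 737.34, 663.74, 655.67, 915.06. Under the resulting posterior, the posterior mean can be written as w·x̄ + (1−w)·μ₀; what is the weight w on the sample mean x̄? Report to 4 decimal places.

For Normal data with known variance σ², a Normal(μ₀, σ₀²) prior on μ is conjugate. Posterior precision = 1/σ₀² + n/σ²; posterior mean is the precision-weighted average of μ₀ and x̄.
σ₀² = 181.71² = 33018.5241, σ² = 108.43² = 11757.0649. Prior precision 1/σ₀² = 1/33018.5241; data precision n/σ² = 9/11757.0649.
w = (n/σ²)/(1/σ₀² + n/σ²) = n·σ₀²/(σ² + n·σ₀²) = 9·33018.5241/(11757.0649 + 9·33018.5241) = 297166.7169/308923.7818 = 0.9619.

0.9619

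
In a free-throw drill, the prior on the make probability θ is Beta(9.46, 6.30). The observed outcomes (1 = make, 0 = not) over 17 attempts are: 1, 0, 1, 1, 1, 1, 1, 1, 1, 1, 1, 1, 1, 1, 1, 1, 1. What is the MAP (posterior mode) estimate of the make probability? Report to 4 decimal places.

0.7952

The Beta prior is conjugate to a Binomial/Bernoulli likelihood; the update adds successes to α and failures to β.
Posterior: Beta(α+k, β+n−k) = Beta(9.46+16, 6.30+1) = Beta(25.46, 7.30).
Mode of Beta(a,b) for a,b>1 is (a−1)/(a+b−2) = 24.46/30.76 = 0.7952.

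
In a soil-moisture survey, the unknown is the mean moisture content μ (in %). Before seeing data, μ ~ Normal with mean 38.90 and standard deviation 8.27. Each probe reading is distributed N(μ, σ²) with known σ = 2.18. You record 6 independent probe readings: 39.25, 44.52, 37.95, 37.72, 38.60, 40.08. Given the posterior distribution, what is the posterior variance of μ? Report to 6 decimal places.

For Normal data with known variance σ², a Normal(μ₀, σ₀²) prior on μ is conjugate. Posterior precision = 1/σ₀² + n/σ²; posterior mean is the precision-weighted average of μ₀ and x̄.
σ₀² = 8.27² = 68.3929, σ² = 2.18² = 4.7524; σ² + n·σ₀² = 4.7524 + 6·68.3929 = 415.1098.
Posterior precision = 1/σ₀² + n/σ² = 1/68.3929 + 6/4.7524 = (σ² + n·σ₀²)/(σ₀²σ²) = 415.1098/(68.3929·4.7524); posterior variance σₙ² = σ₀²σ²/(σ² + n·σ₀²) = 68.3929·4.7524/415.1098 = 0.782999.

0.782999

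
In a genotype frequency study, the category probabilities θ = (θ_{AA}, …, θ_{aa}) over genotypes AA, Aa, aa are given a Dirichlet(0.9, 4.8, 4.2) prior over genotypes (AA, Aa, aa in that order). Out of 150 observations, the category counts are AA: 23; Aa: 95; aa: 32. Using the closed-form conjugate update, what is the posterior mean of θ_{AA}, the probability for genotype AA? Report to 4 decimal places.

0.1495

The Dirichlet prior is conjugate to the Multinomial likelihood: each posterior αⱼ = prior αⱼ + observed count nⱼ.
Posterior concentration: (23.9, 99.8, 36.2), total = 159.9.
E[θ_{AA}|data] = α_{AA}/Σα = 23.9/159.9 = 0.1495.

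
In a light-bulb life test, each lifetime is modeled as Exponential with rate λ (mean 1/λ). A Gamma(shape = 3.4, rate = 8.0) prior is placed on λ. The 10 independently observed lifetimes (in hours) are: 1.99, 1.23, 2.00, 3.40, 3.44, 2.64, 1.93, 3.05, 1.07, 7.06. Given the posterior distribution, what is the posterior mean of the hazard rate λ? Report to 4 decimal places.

0.3742

With a Gamma(shape α, rate β) prior on the exponential rate λ, the posterior after n observations with total T = Σxᵢ is Gamma(α+n, β+T).
Sum of observations T = 27.81 hours; n = 10.
Posterior: Gamma(3.4+10, 8.0+27.81) = Gamma(13.4, 35.81).
Posterior mean of λ = α/β = 13.4/35.81 = 0.3742.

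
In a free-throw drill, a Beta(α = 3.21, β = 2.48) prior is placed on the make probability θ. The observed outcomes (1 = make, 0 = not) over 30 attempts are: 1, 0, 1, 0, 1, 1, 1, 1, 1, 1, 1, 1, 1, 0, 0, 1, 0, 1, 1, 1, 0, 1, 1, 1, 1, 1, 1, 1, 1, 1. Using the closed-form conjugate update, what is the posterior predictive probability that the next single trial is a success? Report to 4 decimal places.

0.7624

The Beta prior is conjugate to a Binomial/Bernoulli likelihood; the update adds successes to α and failures to β.
Posterior: Beta(α+k, β+n−k) = Beta(3.21+24, 2.48+6) = Beta(27.21, 8.48).
For a single future Bernoulli trial, P(success | data) = α/(α+β) = 0.7624.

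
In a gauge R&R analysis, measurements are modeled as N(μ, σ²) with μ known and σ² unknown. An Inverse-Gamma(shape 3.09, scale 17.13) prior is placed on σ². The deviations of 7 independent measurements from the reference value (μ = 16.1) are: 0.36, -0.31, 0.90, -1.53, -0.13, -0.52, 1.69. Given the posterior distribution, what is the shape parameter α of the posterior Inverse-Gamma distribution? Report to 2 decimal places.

With known mean μ and an Inverse-Gamma(α, β) prior on σ², the Normal likelihood is conjugate: posterior is Inv-Gamma(α + n/2, β + Σ(xᵢ−μ)²/2).
Σ(xᵢ−μ)² = (0.36)² + (-0.31)² + (0.90)² + (-1.53)² + (-0.13)² + (-0.52)² + (1.69)² = 6.5200.
Posterior: Inv-Gamma(3.09 + 7/2, 17.13 + 6.5200/2) = Inv-Gamma(6.59, 20.39000).
Posterior α = 6.59.

6.59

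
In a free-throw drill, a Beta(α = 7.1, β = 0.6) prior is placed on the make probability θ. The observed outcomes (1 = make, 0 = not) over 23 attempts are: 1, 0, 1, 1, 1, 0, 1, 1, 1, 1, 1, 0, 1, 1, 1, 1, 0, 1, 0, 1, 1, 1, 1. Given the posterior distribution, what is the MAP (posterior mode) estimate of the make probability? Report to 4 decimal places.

0.8397

The Beta prior is conjugate to a Binomial/Bernoulli likelihood; the update adds successes to α and failures to β.
Posterior: Beta(α+k, β+n−k) = Beta(7.1+18, 0.6+5) = Beta(25.1, 5.6).
Mode of Beta(a,b) for a,b>1 is (a−1)/(a+b−2) = 24.1/28.7 = 0.8397.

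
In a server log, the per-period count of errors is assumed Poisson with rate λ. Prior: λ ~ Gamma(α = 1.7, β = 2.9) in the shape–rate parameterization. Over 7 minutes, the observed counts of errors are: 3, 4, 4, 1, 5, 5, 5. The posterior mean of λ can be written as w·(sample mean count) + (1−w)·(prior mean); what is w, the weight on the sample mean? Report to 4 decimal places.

0.7071

With a Gamma(shape α, rate β) prior, the Poisson likelihood is conjugate: the posterior is Gamma(α + ΣXᵢ, β + n).
Posterior mean = (α₀+S)/(β₀+n) = [n/(β₀+n)]·(S/n) + [β₀/(β₀+n)]·(α₀/β₀), so only n and β₀ enter the weight.
Weight on data w = n/(β₀+n) = 7/(2.9+7) = 7/9.9 = 0.7071.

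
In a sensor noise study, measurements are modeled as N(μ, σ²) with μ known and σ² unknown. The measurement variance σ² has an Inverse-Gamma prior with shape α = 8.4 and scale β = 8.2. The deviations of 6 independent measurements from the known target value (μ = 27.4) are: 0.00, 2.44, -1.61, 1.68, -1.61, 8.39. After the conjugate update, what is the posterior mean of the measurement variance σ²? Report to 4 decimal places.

4.8439

With known mean μ and an Inverse-Gamma(α, β) prior on σ², the Normal likelihood is conjugate: posterior is Inv-Gamma(α + n/2, β + Σ(xᵢ−μ)²/2).
Σ(xᵢ−μ)² = (0.00)² + (2.44)² + (-1.61)² + (1.68)² + (-1.61)² + (8.39)² = 84.3523.
Posterior: Inv-Gamma(8.4 + 6/2, 8.2 + 84.3523/2) = Inv-Gamma(11.40, 50.37615).
E[σ²|data] = β/(α−1) = 50.37615/10.40 = 4.8439.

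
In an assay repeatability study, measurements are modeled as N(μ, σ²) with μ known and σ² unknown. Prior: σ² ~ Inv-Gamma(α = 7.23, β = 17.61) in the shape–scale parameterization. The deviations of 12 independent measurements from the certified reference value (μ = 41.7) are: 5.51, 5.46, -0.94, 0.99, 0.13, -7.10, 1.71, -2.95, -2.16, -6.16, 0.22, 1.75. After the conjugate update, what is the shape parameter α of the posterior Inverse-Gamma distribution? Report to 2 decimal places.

With known mean μ and an Inverse-Gamma(α, β) prior on σ², the Normal likelihood is conjugate: posterior is Inv-Gamma(α + n/2, β + Σ(xᵢ−μ)²/2).
Σ(xᵢ−μ)² = (5.51)² + (5.46)² + (-0.94)² + (0.99)² + (0.13)² + (-7.10)² + (1.71)² + (-2.95)² + (-2.16)² + (-6.16)² + (0.22)² + (1.75)² = 169.8110.
Posterior: Inv-Gamma(7.23 + 12/2, 17.61 + 169.8110/2) = Inv-Gamma(13.23, 102.51550).
Posterior α = 13.23.

13.23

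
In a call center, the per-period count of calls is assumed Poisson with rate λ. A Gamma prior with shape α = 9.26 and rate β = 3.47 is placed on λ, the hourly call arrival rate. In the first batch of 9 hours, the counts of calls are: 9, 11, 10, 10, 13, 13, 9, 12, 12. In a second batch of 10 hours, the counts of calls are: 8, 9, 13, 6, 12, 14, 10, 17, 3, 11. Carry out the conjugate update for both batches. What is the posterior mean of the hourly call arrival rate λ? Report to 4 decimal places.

9.4019

With a Gamma(shape α, rate β) prior, the Poisson likelihood is conjugate: the posterior is Gamma(α + ΣXᵢ, β + n).
Batch 1: sum of counts S = 99 over n = 9 hours.
After batch 1: Gamma(α+S, β+n) = Gamma(9.26+99, 3.47+9) = Gamma(108.26, 12.47).
Batch 2: sum of counts S = 103 over n = 10 hours.
After batch 2: Gamma(α+S, β+n) = Gamma(108.26+103, 12.47+10) = Gamma(211.26, 22.47).
Posterior mean = α/β = 211.26/22.47 = 9.4019.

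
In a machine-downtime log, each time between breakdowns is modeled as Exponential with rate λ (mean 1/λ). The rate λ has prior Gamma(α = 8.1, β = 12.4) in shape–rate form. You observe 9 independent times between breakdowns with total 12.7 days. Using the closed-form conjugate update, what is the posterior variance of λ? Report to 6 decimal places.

With a Gamma(shape α, rate β) prior on the exponential rate λ, the posterior after n observations with total T = Σxᵢ is Gamma(α+n, β+T).
Posterior: Gamma(8.1+9, 12.4+12.7) = Gamma(17.1, 25.1).
Var = α/β² = 0.027142.

0.027142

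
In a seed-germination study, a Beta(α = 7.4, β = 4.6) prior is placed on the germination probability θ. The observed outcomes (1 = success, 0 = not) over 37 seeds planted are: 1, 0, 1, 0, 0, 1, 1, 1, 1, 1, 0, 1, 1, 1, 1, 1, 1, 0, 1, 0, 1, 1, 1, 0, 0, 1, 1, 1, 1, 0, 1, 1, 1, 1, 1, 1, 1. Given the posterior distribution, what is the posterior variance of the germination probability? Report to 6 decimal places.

0.004010

The Beta prior is conjugate to a Binomial/Bernoulli likelihood; the update adds successes to α and failures to β.
Posterior: Beta(α+k, β+n−k) = Beta(7.4+28, 4.6+9) = Beta(35.4, 13.6).
Var = αβ/((α+β)²(α+β+1)) = 35.4·13.6/(49.0²·50.0) = 0.004010.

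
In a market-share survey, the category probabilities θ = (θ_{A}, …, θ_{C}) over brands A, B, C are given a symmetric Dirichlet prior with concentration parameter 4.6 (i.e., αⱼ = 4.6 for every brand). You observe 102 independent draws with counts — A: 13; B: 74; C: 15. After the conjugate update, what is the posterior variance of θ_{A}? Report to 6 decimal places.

The Dirichlet prior is conjugate to the Multinomial likelihood: each posterior αⱼ = prior αⱼ + observed count nⱼ.
Posterior concentration: (17.6, 78.6, 19.6), total = 115.8.
Var[θ_j] = α_j(Σα−α_j)/((Σα)²(Σα+1)) = 17.6·98.2/(115.8²·116.8) = 0.001103.

0.001103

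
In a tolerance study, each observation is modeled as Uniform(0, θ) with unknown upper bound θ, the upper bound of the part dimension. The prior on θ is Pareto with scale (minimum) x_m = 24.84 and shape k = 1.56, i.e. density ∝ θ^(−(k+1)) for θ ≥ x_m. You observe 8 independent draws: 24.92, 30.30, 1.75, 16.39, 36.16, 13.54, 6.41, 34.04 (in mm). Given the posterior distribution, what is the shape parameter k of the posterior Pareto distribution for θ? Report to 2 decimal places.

A Pareto(scale x_m, shape k) prior on the upper bound θ of Uniform(0, θ) is conjugate: posterior is Pareto(max(x_m, max xᵢ), k + n).
Sample maximum = 36.16; prior scale x_m = 24.84 → posterior scale = max = 36.16.
Posterior shape = 1.56 + 8 = 9.56.
Posterior shape k = 9.56.

9.56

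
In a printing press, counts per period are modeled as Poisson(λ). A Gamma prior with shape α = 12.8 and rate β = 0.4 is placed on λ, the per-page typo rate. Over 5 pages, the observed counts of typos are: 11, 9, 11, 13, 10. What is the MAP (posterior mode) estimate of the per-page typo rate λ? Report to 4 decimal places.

With a Gamma(shape α, rate β) prior, the Poisson likelihood is conjugate: the posterior is Gamma(α + ΣXᵢ, β + n).
Sum of counts S = 54 over n = 5 pages.
Posterior: Gamma(α+S, β+n) = Gamma(12.8+54, 0.4+5) = Gamma(66.8, 5.4).
Mode of Gamma(α,β) for α≥1 is (α−1)/β = 65.8/5.4 = 12.1852.

12.1852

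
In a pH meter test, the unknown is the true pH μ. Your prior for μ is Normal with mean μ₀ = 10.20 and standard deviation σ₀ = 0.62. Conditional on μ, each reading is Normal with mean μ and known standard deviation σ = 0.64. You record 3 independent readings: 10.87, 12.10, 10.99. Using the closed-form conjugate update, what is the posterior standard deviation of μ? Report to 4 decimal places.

0.3174

For Normal data with known variance σ², a Normal(μ₀, σ₀²) prior on μ is conjugate. Posterior precision = 1/σ₀² + n/σ²; posterior mean is the precision-weighted average of μ₀ and x̄.
σ₀² = 0.62² = 0.3844, σ² = 0.64² = 0.4096; σ² + n·σ₀² = 0.4096 + 3·0.3844 = 1.5628.
Posterior precision = 1/σ₀² + n/σ² = 1/0.3844 + 3/0.4096 = (σ² + n·σ₀²)/(σ₀²σ²) = 1.5628/(0.3844·0.4096); posterior variance σₙ² = σ₀²σ²/(σ² + n·σ₀²) = 0.3844·0.4096/1.5628 = 0.100749.
Posterior SD = √σₙ² = √(0.3844·0.4096/1.5628) = 0.3174.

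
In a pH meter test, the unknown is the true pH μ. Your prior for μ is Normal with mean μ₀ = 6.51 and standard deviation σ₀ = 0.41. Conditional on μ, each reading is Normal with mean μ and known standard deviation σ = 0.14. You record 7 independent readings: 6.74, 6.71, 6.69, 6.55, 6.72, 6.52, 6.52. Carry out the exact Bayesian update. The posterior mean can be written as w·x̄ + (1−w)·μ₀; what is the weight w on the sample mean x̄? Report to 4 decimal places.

For Normal data with known variance σ², a Normal(μ₀, σ₀²) prior on μ is conjugate. Posterior precision = 1/σ₀² + n/σ²; posterior mean is the precision-weighted average of μ₀ and x̄.
σ₀² = 0.41² = 0.1681, σ² = 0.14² = 0.0196. Prior precision 1/σ₀² = 1/0.1681; data precision n/σ² = 7/0.0196.
w = (n/σ²)/(1/σ₀² + n/σ²) = n·σ₀²/(σ² + n·σ₀²) = 7·0.1681/(0.0196 + 7·0.1681) = 1.1767/1.1963 = 0.9836.

0.9836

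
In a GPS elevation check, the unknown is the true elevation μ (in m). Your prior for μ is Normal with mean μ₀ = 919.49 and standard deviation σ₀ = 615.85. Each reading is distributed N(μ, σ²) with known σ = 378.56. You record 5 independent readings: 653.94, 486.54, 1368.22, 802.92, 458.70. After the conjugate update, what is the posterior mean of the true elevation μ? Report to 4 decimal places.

765.6869

For Normal data with known variance σ², a Normal(μ₀, σ₀²) prior on μ is conjugate. Posterior precision = 1/σ₀² + n/σ²; posterior mean is the precision-weighted average of μ₀ and x̄.
Σxᵢ = 653.94 + 486.54 + 1368.22 + 802.92 + 458.70 = 3770.32, so n·x̄ = 3770.32.
σ₀² = 615.85² = 379271.2225, σ² = 378.56² = 143307.6736; σ² + n·σ₀² = 143307.6736 + 5·379271.2225 = 2039663.7861.
Posterior mean = (μ₀/σ₀² + n·x̄/σ²)/(1/σ₀² + n/σ²) = (σ²·μ₀ + σ₀²·n·x̄)/(σ² + n·σ₀²) = (143307.6736·919.49 + 379271.2225·3770.32)/2039663.7861 = 1561743848.414664/2039663.7861 = 765.6869.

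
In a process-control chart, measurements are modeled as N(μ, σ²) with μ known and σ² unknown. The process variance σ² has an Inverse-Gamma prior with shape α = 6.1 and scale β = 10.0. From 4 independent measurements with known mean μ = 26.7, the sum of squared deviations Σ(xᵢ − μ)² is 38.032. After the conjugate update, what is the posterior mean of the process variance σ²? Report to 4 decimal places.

4.0868

With known mean μ and an Inverse-Gamma(α, β) prior on σ², the Normal likelihood is conjugate: posterior is Inv-Gamma(α + n/2, β + Σ(xᵢ−μ)²/2).
Posterior: Inv-Gamma(6.1 + 4/2, 10.0 + 38.032/2) = Inv-Gamma(8.10, 29.0160).
E[σ²|data] = β/(α−1) = 29.0160/7.10 = 4.0868.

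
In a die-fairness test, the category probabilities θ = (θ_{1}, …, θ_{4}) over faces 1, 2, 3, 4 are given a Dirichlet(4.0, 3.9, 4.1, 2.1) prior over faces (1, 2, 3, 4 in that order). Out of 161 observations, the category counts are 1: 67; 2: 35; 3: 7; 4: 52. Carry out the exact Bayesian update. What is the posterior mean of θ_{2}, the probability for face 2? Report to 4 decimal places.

0.2222

The Dirichlet prior is conjugate to the Multinomial likelihood: each posterior αⱼ = prior αⱼ + observed count nⱼ.
Posterior concentration: (71.0, 38.9, 11.1, 54.1), total = 175.1.
E[θ_{2}|data] = α_{2}/Σα = 38.9/175.1 = 0.2222.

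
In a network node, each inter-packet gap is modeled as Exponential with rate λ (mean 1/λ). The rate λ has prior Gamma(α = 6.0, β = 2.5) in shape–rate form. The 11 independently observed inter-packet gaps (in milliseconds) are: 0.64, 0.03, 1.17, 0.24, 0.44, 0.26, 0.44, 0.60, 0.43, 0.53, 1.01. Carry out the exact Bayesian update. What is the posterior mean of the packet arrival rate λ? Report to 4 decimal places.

2.0507

With a Gamma(shape α, rate β) prior on the exponential rate λ, the posterior after n observations with total T = Σxᵢ is Gamma(α+n, β+T).
Sum of observations T = 5.79 milliseconds; n = 11.
Posterior: Gamma(6.0+11, 2.5+5.79) = Gamma(17.0, 8.29).
Posterior mean of λ = α/β = 17.0/8.29 = 2.0507.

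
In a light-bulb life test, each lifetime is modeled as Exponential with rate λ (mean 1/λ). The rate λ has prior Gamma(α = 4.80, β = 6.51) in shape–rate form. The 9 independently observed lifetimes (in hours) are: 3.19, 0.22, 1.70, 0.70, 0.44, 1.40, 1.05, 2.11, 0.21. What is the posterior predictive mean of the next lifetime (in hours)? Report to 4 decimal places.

1.3695

With a Gamma(shape α, rate β) prior on the exponential rate λ, the posterior after n observations with total T = Σxᵢ is Gamma(α+n, β+T).
Sum of observations T = 11.02 hours; n = 9.
Posterior: Gamma(4.80+9, 6.51+11.02) = Gamma(13.80, 17.53).
The predictive distribution for the next observation is Lomax; its mean is β/(α−1) = 17.53/12.80 = 1.3695.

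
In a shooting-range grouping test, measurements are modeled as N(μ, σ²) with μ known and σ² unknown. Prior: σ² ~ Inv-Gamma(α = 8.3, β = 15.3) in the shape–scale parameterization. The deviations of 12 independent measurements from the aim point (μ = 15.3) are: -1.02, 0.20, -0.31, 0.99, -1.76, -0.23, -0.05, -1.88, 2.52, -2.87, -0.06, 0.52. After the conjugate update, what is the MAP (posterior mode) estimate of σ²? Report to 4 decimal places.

1.7747

With known mean μ and an Inverse-Gamma(α, β) prior on σ², the Normal likelihood is conjugate: posterior is Inv-Gamma(α + n/2, β + Σ(xᵢ−μ)²/2).
Σ(xᵢ−μ)² = (-1.02)² + (0.20)² + (-0.31)² + (0.99)² + (-1.76)² + (-0.23)² + (-0.05)² + (-1.88)² + (2.52)² + (-2.87)² + (-0.06)² + (0.52)² = 23.7053.
Posterior: Inv-Gamma(8.3 + 12/2, 15.3 + 23.7053/2) = Inv-Gamma(14.30, 27.15265).
Mode = β/(α+1) = 27.15265/15.30 = 1.7747.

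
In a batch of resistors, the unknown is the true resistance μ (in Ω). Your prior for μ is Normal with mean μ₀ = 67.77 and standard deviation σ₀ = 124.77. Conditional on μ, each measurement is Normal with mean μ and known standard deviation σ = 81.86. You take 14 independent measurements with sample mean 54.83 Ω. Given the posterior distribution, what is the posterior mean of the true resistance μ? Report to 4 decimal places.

55.2160

For Normal data with known variance σ², a Normal(μ₀, σ₀²) prior on μ is conjugate. Posterior precision = 1/σ₀² + n/σ²; posterior mean is the precision-weighted average of μ₀ and x̄.
n·x̄ = 14·54.83 = 767.62.
σ₀² = 124.77² = 15567.5529, σ² = 81.86² = 6701.0596; σ² + n·σ₀² = 6701.0596 + 14·15567.5529 = 224646.8002.
Posterior mean = (μ₀/σ₀² + n·x̄/σ²)/(1/σ₀² + n/σ²) = (σ²·μ₀ + σ₀²·n·x̄)/(σ² + n·σ₀²) = (6701.0596·67.77 + 15567.5529·767.62)/224646.8002 = 12404095.76619/224646.8002 = 55.2160.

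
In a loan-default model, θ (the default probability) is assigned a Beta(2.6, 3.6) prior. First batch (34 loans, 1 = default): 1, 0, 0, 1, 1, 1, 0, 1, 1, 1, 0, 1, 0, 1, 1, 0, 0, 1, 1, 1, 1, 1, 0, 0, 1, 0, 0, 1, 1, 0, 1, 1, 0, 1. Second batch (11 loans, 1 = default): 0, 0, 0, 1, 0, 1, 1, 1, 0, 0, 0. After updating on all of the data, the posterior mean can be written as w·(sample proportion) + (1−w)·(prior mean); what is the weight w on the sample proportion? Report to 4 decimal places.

The Beta prior is conjugate to a Binomial/Bernoulli likelihood; the update adds successes to α and failures to β.
Total number of loans: n = 34 + 11 = 45.
Posterior mean = (α₀+k)/(α₀+β₀+n) = [n/(α₀+β₀+n)]·(k/n) + [(α₀+β₀)/(α₀+β₀+n)]·α₀/(α₀+β₀), so only n and the prior enter the weight.
The weight on the data is w = n/(α₀+β₀+n) = 45/(2.6+3.6+45) = 45/51.2 = 0.8789.

0.8789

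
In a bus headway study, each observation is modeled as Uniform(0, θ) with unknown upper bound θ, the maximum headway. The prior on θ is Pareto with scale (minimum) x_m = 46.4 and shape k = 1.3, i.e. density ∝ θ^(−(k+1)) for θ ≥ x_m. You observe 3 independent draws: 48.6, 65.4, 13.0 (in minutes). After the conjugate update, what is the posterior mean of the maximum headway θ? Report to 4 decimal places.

A Pareto(scale x_m, shape k) prior on the upper bound θ of Uniform(0, θ) is conjugate: posterior is Pareto(max(x_m, max xᵢ), k + n).
Sample maximum = 65.4; prior scale x_m = 46.4 → posterior scale = max = 65.4.
Posterior shape = 1.3 + 3 = 4.3.
E[θ|data] = k·x_m/(k−1) = 4.3·65.4/3.3 = 85.2182.

85.2182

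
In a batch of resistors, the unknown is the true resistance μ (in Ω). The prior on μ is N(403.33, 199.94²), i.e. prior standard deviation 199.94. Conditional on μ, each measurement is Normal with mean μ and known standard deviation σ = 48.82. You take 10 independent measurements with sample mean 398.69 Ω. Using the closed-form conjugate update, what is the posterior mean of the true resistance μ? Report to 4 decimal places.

398.7175

For Normal data with known variance σ², a Normal(μ₀, σ₀²) prior on μ is conjugate. Posterior precision = 1/σ₀² + n/σ²; posterior mean is the precision-weighted average of μ₀ and x̄.
n·x̄ = 10·398.69 = 3986.9.
σ₀² = 199.94² = 39976.0036, σ² = 48.82² = 2383.3924; σ² + n·σ₀² = 2383.3924 + 10·39976.0036 = 402143.4284.
Posterior mean = (μ₀/σ₀² + n·x̄/σ²)/(1/σ₀² + n/σ²) = (σ²·μ₀ + σ₀²·n·x̄)/(σ² + n·σ₀²) = (2383.3924·403.33 + 39976.0036·3986.9)/402143.4284 = 160341622.409532/402143.4284 = 398.7175.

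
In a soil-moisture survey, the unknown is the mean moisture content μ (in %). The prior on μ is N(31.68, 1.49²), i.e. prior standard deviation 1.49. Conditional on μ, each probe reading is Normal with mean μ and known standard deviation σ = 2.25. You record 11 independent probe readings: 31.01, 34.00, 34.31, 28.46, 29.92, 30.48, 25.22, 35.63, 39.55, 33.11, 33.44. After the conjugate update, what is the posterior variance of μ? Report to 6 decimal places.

For Normal data with known variance σ², a Normal(μ₀, σ₀²) prior on μ is conjugate. Posterior precision = 1/σ₀² + n/σ²; posterior mean is the precision-weighted average of μ₀ and x̄.
σ₀² = 1.49² = 2.2201, σ² = 2.25² = 5.0625; σ² + n·σ₀² = 5.0625 + 11·2.2201 = 29.4836.
Posterior precision = 1/σ₀² + n/σ² = 1/2.2201 + 11/5.0625 = (σ² + n·σ₀²)/(σ₀²σ²) = 29.4836/(2.2201·5.0625); posterior variance σₙ² = σ₀²σ²/(σ² + n·σ₀²) = 2.2201·5.0625/29.4836 = 0.381204.

0.381204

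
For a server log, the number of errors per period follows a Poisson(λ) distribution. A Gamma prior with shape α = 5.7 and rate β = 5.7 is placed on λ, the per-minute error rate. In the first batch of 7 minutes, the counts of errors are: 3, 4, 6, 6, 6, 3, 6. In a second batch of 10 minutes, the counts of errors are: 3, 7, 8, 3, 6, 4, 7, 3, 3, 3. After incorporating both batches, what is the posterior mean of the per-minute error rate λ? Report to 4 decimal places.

3.8194

With a Gamma(shape α, rate β) prior, the Poisson likelihood is conjugate: the posterior is Gamma(α + ΣXᵢ, β + n).
Batch 1: sum of counts S = 34 over n = 7 minutes.
After batch 1: Gamma(α+S, β+n) = Gamma(5.7+34, 5.7+7) = Gamma(39.7, 12.7).
Batch 2: sum of counts S = 47 over n = 10 minutes.
After batch 2: Gamma(α+S, β+n) = Gamma(39.7+47, 12.7+10) = Gamma(86.7, 22.7).
Posterior mean = α/β = 86.7/22.7 = 3.8194.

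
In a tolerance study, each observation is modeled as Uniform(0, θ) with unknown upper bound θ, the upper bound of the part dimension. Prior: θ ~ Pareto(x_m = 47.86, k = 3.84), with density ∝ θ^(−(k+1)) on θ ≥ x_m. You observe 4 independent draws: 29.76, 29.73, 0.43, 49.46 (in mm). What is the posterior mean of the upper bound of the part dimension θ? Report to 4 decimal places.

A Pareto(scale x_m, shape k) prior on the upper bound θ of Uniform(0, θ) is conjugate: posterior is Pareto(max(x_m, max xᵢ), k + n).
Sample maximum = 49.46; prior scale x_m = 47.86 → posterior scale = max = 49.46.
Posterior shape = 3.84 + 4 = 7.84.
E[θ|data] = k·x_m/(k−1) = 7.84·49.46/6.84 = 56.6910.

56.6910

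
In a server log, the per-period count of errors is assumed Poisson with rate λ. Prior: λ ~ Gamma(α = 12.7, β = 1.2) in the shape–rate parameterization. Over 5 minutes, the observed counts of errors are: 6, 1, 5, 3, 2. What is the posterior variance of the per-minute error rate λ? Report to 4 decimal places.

With a Gamma(shape α, rate β) prior, the Poisson likelihood is conjugate: the posterior is Gamma(α + ΣXᵢ, β + n).
Sum of counts S = 17 over n = 5 minutes.
Posterior: Gamma(α+S, β+n) = Gamma(12.7+17, 1.2+5) = Gamma(29.7, 6.2).
Var = α/β² = 29.7/6.2² = 0.7726.

0.7726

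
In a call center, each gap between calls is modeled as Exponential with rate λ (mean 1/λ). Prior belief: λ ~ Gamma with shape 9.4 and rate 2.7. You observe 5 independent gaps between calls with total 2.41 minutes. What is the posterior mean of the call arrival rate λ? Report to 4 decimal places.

2.8180

With a Gamma(shape α, rate β) prior on the exponential rate λ, the posterior after n observations with total T = Σxᵢ is Gamma(α+n, β+T).
Posterior: Gamma(9.4+5, 2.7+2.41) = Gamma(14.4, 5.11).
Posterior mean of λ = α/β = 14.4/5.11 = 2.8180.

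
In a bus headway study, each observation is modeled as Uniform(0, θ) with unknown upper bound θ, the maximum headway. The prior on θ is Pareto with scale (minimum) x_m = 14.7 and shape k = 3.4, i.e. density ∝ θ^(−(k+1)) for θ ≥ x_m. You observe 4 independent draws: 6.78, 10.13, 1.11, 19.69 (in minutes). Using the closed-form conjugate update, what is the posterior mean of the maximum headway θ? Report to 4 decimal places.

22.7666

A Pareto(scale x_m, shape k) prior on the upper bound θ of Uniform(0, θ) is conjugate: posterior is Pareto(max(x_m, max xᵢ), k + n).
Sample maximum = 19.69; prior scale x_m = 14.7 → posterior scale = max = 19.69.
Posterior shape = 3.4 + 4 = 7.4.
E[θ|data] = k·x_m/(k−1) = 7.4·19.69/6.4 = 22.7666.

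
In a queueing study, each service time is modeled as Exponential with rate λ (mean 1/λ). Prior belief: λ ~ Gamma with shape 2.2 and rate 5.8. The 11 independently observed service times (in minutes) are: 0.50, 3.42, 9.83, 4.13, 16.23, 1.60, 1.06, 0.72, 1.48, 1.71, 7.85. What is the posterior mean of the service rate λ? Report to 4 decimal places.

With a Gamma(shape α, rate β) prior on the exponential rate λ, the posterior after n observations with total T = Σxᵢ is Gamma(α+n, β+T).
Sum of observations T = 48.53 minutes; n = 11.
Posterior: Gamma(2.2+11, 5.8+48.53) = Gamma(13.2, 54.33).
Posterior mean of λ = α/β = 13.2/54.33 = 0.2430.

0.2430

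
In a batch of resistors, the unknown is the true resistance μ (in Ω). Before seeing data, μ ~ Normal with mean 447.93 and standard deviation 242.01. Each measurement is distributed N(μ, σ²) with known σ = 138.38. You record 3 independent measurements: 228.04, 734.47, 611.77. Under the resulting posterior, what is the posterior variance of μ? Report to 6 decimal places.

5755.731251

For Normal data with known variance σ², a Normal(μ₀, σ₀²) prior on μ is conjugate. Posterior precision = 1/σ₀² + n/σ²; posterior mean is the precision-weighted average of μ₀ and x̄.
σ₀² = 242.01² = 58568.8401, σ² = 138.38² = 19149.0244; σ² + n·σ₀² = 19149.0244 + 3·58568.8401 = 194855.5447.
Posterior precision = 1/σ₀² + n/σ² = 1/58568.8401 + 3/19149.0244 = (σ² + n·σ₀²)/(σ₀²σ²) = 194855.5447/(58568.8401·19149.0244); posterior variance σₙ² = σ₀²σ²/(σ² + n·σ₀²) = 58568.8401·19149.0244/194855.5447 = 5755.731251.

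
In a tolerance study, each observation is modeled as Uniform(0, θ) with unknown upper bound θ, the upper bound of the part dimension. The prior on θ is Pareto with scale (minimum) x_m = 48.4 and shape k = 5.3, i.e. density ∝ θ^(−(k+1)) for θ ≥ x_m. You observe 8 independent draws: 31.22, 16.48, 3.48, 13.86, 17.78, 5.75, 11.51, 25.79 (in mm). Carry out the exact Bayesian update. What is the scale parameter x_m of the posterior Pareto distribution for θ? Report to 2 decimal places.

A Pareto(scale x_m, shape k) prior on the upper bound θ of Uniform(0, θ) is conjugate: posterior is Pareto(max(x_m, max xᵢ), k + n).
Sample maximum = 31.22; prior scale x_m = 48.4 → posterior scale = max = 48.40.
Posterior shape = 5.3 + 8 = 13.3.
Posterior scale x_m = 48.40.

48.40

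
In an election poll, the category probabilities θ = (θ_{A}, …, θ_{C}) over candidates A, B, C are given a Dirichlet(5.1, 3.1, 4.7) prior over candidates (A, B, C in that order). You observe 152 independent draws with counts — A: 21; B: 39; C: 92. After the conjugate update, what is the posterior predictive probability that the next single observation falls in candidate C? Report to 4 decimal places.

The Dirichlet prior is conjugate to the Multinomial likelihood: each posterior αⱼ = prior αⱼ + observed count nⱼ.
Posterior concentration: (26.1, 42.1, 96.7), total = 164.9.
P(next = C | data) = α_{C}/Σα = 0.5864.

0.5864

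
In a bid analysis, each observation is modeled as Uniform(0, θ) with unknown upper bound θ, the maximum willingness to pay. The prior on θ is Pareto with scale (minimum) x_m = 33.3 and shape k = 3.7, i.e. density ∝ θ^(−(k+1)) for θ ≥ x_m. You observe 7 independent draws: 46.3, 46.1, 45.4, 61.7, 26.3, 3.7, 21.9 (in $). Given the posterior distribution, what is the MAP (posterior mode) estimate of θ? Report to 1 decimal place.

61.7

A Pareto(scale x_m, shape k) prior on the upper bound θ of Uniform(0, θ) is conjugate: posterior is Pareto(max(x_m, max xᵢ), k + n).
Sample maximum = 61.7; prior scale x_m = 33.3 → posterior scale = max = 61.7.
Posterior shape = 3.7 + 7 = 10.7.
The Pareto density is decreasing on [x_m, ∞), so the mode is x_m = 61.7.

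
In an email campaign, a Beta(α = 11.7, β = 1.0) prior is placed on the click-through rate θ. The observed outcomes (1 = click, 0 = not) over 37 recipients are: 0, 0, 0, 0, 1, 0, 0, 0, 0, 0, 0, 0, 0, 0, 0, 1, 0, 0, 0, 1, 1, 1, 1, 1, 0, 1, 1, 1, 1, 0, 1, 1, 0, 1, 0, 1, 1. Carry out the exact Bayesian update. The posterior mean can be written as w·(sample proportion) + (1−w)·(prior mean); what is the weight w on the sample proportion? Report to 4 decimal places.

0.7445

The Beta prior is conjugate to a Binomial/Bernoulli likelihood; the update adds successes to α and failures to β.
Posterior mean = (α₀+k)/(α₀+β₀+n) = [n/(α₀+β₀+n)]·(k/n) + [(α₀+β₀)/(α₀+β₀+n)]·α₀/(α₀+β₀), so only n and the prior enter the weight.
The weight on the data is w = n/(α₀+β₀+n) = 37/(11.7+1.0+37) = 37/49.7 = 0.7445.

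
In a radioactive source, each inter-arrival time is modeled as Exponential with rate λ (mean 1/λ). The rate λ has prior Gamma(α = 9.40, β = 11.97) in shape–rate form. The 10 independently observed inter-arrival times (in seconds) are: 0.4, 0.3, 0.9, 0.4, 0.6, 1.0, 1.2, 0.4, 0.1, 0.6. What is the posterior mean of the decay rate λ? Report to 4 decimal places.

1.0856

With a Gamma(shape α, rate β) prior on the exponential rate λ, the posterior after n observations with total T = Σxᵢ is Gamma(α+n, β+T).
Sum of observations T = 5.9 seconds; n = 10.
Posterior: Gamma(9.40+10, 11.97+5.9) = Gamma(19.40, 17.87).
Posterior mean of λ = α/β = 19.40/17.87 = 1.0856.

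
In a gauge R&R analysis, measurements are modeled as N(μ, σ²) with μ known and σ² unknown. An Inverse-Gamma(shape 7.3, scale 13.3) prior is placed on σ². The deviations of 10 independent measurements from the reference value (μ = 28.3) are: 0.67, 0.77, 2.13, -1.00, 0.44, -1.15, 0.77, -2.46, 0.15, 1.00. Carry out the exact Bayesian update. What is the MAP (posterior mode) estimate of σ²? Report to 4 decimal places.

With known mean μ and an Inverse-Gamma(α, β) prior on σ², the Normal likelihood is conjugate: posterior is Inv-Gamma(α + n/2, β + Σ(xᵢ−μ)²/2).
Σ(xᵢ−μ)² = (0.67)² + (0.77)² + (2.13)² + (-1.00)² + (0.44)² + (-1.15)² + (0.77)² + (-2.46)² + (0.15)² + (1.00)² = 15.7618.
Posterior: Inv-Gamma(7.3 + 10/2, 13.3 + 15.7618/2) = Inv-Gamma(12.30, 21.18090).
Mode = β/(α+1) = 21.18090/13.30 = 1.5925.

1.5925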